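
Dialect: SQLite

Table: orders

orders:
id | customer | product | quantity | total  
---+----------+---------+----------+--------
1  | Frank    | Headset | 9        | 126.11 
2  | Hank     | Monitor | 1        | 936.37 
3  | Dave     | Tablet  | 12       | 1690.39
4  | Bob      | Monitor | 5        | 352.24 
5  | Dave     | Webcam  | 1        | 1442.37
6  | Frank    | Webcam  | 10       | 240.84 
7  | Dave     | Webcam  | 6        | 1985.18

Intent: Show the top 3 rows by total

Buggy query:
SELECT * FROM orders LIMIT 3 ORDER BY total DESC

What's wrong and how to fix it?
Bug: ORDER BY cannot follow LIMIT; LIMIT is the final clause

Fix: Sort with ORDER BY, then apply LIMIT

Corrected query:
SELECT * FROM orders ORDER BY total DESC LIMIT 3

Result:
id | customer | product | quantity | total  
---+----------+---------+----------+--------
7  | Dave     | Webcam  | 6        | 1985.18
3  | Dave     | Tablet  | 12       | 1690.39
5  | Dave     | Webcam  | 1        | 1442.37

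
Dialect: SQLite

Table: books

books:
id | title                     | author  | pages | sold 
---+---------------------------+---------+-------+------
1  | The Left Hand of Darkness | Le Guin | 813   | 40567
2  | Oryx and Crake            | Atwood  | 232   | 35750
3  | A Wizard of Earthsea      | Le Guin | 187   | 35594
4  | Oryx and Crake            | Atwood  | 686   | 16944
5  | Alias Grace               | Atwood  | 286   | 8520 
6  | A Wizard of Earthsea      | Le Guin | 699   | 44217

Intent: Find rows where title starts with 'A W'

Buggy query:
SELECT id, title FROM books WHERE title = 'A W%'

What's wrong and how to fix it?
Bug: '=' compares the literal string including the % character; pattern matching needs LIKE

Fix: Use LIKE for wildcard pattern matching

Corrected query:
SELECT id, title FROM books WHERE title LIKE 'A W%'

Result:
id | title               
---+---------------------
3  | A Wizard of Earthsea
6  | A Wizard of Earthsea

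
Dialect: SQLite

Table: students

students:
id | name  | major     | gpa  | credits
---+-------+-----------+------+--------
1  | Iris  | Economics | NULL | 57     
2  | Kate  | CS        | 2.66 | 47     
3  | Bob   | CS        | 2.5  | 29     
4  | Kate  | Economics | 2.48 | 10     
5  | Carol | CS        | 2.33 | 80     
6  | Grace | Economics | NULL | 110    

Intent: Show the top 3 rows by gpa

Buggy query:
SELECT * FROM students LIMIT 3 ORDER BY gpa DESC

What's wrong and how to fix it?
Bug: LIMIT must come after ORDER BY

Fix: Sort with ORDER BY, then apply LIMIT

Corrected query:
SELECT * FROM students ORDER BY gpa DESC LIMIT 3

Result:
id | name | major     | gpa  | credits
---+------+-----------+------+--------
2  | Kate | CS        | 2.66 | 47     
3  | Bob  | CS        | 2.5  | 29     
4  | Kate | Economics | 2.48 | 10     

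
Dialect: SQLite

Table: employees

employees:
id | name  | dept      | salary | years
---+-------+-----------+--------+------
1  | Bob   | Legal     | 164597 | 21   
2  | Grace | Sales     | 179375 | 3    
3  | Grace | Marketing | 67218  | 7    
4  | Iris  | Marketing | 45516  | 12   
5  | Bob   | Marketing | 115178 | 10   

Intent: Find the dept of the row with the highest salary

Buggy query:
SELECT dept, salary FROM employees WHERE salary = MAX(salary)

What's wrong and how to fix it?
Bug: MAX(salary) is an aggregate and cannot be used directly in WHERE

Fix: Use a subquery: WHERE salary = (SELECT MAX(salary) FROM employees)

Corrected query:
SELECT dept, salary FROM employees WHERE salary = (SELECT MAX(salary) FROM employees)

Result:
dept  | salary
------+-------
Sales | 179375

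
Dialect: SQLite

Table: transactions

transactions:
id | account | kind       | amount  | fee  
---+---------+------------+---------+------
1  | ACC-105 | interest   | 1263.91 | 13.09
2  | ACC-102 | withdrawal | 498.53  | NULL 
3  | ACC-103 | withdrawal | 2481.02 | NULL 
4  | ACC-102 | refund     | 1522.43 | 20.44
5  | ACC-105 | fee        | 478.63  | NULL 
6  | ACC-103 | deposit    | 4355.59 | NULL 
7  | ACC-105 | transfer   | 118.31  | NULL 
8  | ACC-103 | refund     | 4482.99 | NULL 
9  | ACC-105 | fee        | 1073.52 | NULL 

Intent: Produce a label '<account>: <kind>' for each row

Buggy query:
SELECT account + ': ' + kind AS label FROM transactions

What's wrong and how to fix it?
Bug: '+' is numeric addition; on text columns SQLite converts them to 0 instead of concatenating

Fix: Use the || operator for string concatenation

Corrected query:
SELECT account || ': ' || kind AS label FROM transactions

Result:
label              
-------------------
ACC-105: interest  
ACC-102: withdrawal
ACC-103: withdrawal
ACC-102: refund    
ACC-105: fee       
ACC-103: deposit   
ACC-105: transfer  
ACC-103: refund    
ACC-105: fee       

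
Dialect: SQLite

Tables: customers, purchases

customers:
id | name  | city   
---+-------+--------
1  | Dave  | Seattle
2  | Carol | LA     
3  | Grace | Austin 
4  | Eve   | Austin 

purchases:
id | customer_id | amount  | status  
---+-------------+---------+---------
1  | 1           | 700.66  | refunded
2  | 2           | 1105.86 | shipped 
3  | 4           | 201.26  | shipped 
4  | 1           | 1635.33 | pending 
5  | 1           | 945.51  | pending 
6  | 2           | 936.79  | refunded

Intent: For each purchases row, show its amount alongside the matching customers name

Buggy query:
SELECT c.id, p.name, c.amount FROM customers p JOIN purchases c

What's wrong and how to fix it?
Bug: JOIN with no ON clause produces a cartesian product; every purchases row pairs with every customers row

Fix: Specify the join condition linking the foreign key to the parent id

Corrected query:
SELECT c.id, p.name, c.amount FROM customers p JOIN purchases c ON c.customer_id = p.id

Result:
id | name  | amount 
---+-------+--------
1  | Dave  | 700.66 
2  | Carol | 1105.86
3  | Eve   | 201.26 
4  | Dave  | 1635.33
5  | Dave  | 945.51 
6  | Carol | 936.79 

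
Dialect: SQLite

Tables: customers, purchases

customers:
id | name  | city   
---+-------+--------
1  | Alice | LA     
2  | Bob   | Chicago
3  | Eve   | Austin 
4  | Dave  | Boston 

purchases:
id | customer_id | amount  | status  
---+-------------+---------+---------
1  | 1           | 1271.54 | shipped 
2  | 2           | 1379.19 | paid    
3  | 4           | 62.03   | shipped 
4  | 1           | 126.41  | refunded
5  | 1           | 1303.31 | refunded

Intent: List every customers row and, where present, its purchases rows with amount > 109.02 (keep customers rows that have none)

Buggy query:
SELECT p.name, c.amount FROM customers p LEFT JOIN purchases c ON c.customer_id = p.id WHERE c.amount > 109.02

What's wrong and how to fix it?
Bug: A WHERE condition on the right-hand table after LEFT JOIN drops unmatched parents

Fix: Put 'c.amount > 109.02' in the JOIN's ON clause instead of WHERE

Corrected query:
SELECT p.name, c.amount FROM customers p LEFT JOIN purchases c ON c.customer_id = p.id AND c.amount > 109.02

Result:
name  | amount 
------+--------
Alice | 126.41 
Alice | 1271.54
Alice | 1303.31
Bob   | 1379.19
Eve   | NULL   
Dave  | NULL   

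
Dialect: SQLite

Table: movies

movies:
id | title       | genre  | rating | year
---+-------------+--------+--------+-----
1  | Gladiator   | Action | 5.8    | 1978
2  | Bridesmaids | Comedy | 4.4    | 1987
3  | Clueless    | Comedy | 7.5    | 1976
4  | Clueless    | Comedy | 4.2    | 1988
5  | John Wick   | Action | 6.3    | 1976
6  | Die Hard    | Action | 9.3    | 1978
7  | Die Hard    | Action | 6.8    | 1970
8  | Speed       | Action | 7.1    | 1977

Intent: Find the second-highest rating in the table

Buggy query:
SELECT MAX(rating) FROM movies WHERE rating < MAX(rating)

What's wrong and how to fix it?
Bug: MAX(rating) on the right of the comparison is an aggregate-in-WHERE error

Fix: Put the inner MAX in a scalar subquery

Corrected query:
SELECT MAX(rating) FROM movies WHERE rating < (SELECT MAX(rating) FROM movies)

Result:
MAX(rating)
-----------
7.5        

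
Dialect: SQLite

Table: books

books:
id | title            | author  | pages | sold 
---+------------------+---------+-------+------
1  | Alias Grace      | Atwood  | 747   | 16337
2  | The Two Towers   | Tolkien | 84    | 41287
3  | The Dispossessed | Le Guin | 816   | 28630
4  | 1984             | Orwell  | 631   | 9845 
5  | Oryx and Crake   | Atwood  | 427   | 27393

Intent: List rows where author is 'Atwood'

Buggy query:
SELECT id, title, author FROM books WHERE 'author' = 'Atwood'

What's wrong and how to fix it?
Bug: Single quotes denote string literals in SQL; the column name is being compared as a constant string

Fix: Reference the column as author without single quotes

Corrected query:
SELECT id, title, author FROM books WHERE author = 'Atwood'

Result:
id | title          | author
---+----------------+-------
1  | Alias Grace    | Atwood
5  | Oryx and Crake | Atwood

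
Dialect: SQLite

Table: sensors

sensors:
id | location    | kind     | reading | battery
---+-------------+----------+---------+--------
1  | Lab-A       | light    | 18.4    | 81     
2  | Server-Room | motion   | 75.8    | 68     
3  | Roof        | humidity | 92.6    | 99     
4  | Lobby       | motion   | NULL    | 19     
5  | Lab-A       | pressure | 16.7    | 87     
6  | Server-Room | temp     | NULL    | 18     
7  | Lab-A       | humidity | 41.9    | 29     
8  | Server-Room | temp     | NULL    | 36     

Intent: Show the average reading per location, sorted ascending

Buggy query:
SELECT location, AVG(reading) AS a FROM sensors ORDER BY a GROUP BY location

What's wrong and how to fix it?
Bug: ORDER BY appears before GROUP BY; SQL clause order requires GROUP BY first

Fix: Reorder: SELECT … FROM … GROUP BY … ORDER BY …

Corrected query:
SELECT location, AVG(reading) AS a FROM sensors GROUP BY location ORDER BY a

Result:
location    | a        
------------+----------
Lobby       | NULL     
Lab-A       | 25.666667
Server-Room | 75.8     
Roof        | 92.6     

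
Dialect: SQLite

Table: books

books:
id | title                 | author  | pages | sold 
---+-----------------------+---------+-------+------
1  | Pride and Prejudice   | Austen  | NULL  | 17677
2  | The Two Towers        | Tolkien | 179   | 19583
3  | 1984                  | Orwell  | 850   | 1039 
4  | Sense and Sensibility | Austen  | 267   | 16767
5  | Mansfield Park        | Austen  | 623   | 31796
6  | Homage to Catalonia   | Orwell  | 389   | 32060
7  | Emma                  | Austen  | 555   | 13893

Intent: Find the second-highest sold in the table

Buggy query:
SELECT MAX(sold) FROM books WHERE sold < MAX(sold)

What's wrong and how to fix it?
Bug: The inner MAX is an aggregate inside WHERE, which is not allowed

Fix: Compute the overall MAX in a subquery, then take MAX of rows below it

Corrected query:
SELECT MAX(sold) FROM books WHERE sold < (SELECT MAX(sold) FROM books)

Result:
MAX(sold)
---------
31796    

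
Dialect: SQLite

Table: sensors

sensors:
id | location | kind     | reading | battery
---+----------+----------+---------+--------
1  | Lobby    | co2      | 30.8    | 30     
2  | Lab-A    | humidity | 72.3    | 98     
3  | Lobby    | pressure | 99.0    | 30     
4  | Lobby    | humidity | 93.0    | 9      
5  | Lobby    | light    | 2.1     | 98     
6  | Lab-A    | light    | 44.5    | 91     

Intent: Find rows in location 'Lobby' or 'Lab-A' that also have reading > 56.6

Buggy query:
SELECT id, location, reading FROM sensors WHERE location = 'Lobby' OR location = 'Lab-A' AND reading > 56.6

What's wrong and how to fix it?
Bug: Without parentheses, AND is evaluated before OR, so the reading filter only applies to the 'Lab-A' branch

Fix: Group the OR with parentheses (or use IN), then AND the threshold

Corrected query:
SELECT id, location, reading FROM sensors WHERE (location = 'Lobby' OR location = 'Lab-A') AND reading > 56.6

Result:
id | location | reading
---+----------+--------
2  | Lab-A    | 72.3   
3  | Lobby    | 99     
4  | Lobby    | 93     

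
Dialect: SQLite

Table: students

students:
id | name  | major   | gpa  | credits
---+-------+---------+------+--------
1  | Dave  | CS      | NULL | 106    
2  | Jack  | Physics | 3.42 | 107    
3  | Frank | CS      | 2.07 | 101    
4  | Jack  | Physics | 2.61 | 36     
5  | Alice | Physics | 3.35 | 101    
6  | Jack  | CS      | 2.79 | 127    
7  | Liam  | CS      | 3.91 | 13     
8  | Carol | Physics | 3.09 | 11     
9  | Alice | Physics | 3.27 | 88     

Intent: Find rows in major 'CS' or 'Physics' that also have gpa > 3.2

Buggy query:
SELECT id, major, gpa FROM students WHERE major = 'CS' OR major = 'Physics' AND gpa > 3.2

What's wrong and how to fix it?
Bug: AND binds tighter than OR, so this parses as major = 'CS' OR (major = 'Physics' AND gpa > 3.2)

Fix: Group the OR with parentheses (or use IN), then AND the threshold

Corrected query:
SELECT id, major, gpa FROM students WHERE (major = 'CS' OR major = 'Physics') AND gpa > 3.2

Result:
id | major   | gpa 
---+---------+-----
2  | Physics | 3.42
5  | Physics | 3.35
7  | CS      | 3.91
9  | Physics | 3.27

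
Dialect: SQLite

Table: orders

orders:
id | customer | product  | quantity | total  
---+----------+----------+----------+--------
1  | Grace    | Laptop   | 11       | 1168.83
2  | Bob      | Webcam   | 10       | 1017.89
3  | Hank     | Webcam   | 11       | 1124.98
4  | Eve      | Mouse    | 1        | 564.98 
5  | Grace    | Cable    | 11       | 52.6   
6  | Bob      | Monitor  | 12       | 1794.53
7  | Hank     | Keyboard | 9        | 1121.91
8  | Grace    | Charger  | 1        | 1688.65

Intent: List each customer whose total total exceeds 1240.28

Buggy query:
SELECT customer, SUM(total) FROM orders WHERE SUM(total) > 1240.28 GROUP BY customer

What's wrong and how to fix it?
Bug: Aggregate functions cannot appear in a WHERE clause

Fix: Use HAVING (which filters groups after aggregation) instead of WHERE

Corrected query:
SELECT customer, SUM(total) FROM orders GROUP BY customer HAVING SUM(total) > 1240.28

Result:
customer | SUM(total)
---------+-----------
Bob      | 2812.42   
Grace    | 2910.08   
Hank     | 2246.89   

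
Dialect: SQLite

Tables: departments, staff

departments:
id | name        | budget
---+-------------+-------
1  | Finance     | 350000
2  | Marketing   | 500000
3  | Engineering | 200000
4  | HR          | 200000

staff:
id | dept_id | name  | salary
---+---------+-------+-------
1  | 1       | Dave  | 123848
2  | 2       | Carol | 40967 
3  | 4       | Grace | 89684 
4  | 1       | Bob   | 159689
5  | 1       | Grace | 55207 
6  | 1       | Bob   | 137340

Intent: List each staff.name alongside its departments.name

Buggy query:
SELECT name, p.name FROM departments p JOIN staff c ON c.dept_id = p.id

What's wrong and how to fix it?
Bug: Both tables have a 'name' column; the unqualified reference is ambiguous

Fix: Prefix ambiguous columns with the table alias

Corrected query:
SELECT c.name, p.name FROM departments p JOIN staff c ON c.dept_id = p.id

Result:
name  | name     
------+----------
Dave  | Finance  
Carol | Marketing
Grace | HR       
Bob   | Finance  
Grace | Finance  
Bob   | Finance  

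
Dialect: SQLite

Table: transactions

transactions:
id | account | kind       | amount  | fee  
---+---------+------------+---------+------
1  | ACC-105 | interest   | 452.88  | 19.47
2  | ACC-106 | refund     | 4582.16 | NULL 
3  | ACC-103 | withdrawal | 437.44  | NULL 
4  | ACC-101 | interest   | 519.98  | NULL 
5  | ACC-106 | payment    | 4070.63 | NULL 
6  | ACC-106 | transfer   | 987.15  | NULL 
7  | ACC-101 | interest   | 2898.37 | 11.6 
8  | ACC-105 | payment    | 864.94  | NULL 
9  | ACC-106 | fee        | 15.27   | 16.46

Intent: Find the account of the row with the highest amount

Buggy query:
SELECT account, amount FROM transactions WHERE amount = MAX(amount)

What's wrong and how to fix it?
Bug: WHERE is evaluated per row; an aggregate over the whole table isn't defined there

Fix: Wrap MAX in a scalar subquery so WHERE compares against a single value

Corrected query:
SELECT account, amount FROM transactions WHERE amount = (SELECT MAX(amount) FROM transactions)

Result:
account | amount 
--------+--------
ACC-106 | 4582.16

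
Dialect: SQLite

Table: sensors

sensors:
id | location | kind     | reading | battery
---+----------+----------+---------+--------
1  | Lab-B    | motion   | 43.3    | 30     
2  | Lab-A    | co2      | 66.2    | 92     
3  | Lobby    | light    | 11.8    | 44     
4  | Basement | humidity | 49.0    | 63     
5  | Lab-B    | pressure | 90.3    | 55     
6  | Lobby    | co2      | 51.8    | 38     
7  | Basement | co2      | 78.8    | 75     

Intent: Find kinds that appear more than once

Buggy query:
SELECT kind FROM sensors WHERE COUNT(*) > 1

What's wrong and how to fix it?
Bug: WHERE can't reference COUNT(*); aggregates are computed after WHERE

Fix: Group first, then use HAVING for the count condition

Corrected query:
SELECT kind FROM sensors GROUP BY kind HAVING COUNT(*) > 1

Result:
kind
----
co2 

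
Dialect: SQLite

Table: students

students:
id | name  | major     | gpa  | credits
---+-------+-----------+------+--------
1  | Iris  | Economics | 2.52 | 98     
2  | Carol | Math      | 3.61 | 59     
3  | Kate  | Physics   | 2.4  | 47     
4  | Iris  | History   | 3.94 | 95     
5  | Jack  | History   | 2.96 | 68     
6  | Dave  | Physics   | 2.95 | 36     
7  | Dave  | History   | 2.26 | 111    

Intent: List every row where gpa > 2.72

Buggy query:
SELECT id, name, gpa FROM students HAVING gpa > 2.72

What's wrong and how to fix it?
Bug: HAVING filters the output of aggregation, but this query has no GROUP BY and no aggregate functions, so SQLite rejects it (HAVING clause on a non-aggregate query); the condition here is per row

Fix: Use WHERE for row-level filtering

Corrected query:
SELECT id, name, gpa FROM students WHERE gpa > 2.72

Result:
id | name  | gpa 
---+-------+-----
2  | Carol | 3.61
4  | Iris  | 3.94
5  | Jack  | 2.96
6  | Dave  | 2.95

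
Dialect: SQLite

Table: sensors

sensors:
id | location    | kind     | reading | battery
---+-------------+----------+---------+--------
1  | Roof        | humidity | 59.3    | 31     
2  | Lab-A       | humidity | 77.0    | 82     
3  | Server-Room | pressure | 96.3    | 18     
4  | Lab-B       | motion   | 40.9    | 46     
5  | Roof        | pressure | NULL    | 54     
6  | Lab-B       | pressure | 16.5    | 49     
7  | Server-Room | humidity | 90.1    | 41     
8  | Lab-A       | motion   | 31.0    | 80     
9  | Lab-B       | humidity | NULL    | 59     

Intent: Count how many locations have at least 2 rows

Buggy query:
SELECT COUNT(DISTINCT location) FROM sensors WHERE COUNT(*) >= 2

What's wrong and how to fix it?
Bug: WHERE filters individual rows, not groups, so a group-level COUNT is invalid there

Fix: Group first with HAVING COUNT(*) >= 2, then COUNT the resulting groups

Corrected query:
SELECT COUNT(*) FROM (SELECT location FROM sensors GROUP BY location HAVING COUNT(*) >= 2)

Result:
COUNT(*)
--------
4       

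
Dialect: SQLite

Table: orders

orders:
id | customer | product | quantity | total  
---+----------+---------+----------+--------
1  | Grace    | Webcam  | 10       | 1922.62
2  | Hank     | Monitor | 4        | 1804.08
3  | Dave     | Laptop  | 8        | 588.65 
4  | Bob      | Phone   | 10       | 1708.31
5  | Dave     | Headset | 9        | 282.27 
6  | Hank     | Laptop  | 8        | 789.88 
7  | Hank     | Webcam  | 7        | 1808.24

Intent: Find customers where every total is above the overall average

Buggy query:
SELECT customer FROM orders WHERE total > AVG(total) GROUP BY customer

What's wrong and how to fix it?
Bug: AVG() is an aggregate; it can't sit directly in WHERE

Fix: Use a subquery for AVG and a HAVING MIN(...) filter so the condition holds for every row in the group

Corrected query:
SELECT customer FROM orders GROUP BY customer HAVING MIN(total) > (SELECT AVG(total) FROM orders)

Result:
customer
--------
Bob     
Grace   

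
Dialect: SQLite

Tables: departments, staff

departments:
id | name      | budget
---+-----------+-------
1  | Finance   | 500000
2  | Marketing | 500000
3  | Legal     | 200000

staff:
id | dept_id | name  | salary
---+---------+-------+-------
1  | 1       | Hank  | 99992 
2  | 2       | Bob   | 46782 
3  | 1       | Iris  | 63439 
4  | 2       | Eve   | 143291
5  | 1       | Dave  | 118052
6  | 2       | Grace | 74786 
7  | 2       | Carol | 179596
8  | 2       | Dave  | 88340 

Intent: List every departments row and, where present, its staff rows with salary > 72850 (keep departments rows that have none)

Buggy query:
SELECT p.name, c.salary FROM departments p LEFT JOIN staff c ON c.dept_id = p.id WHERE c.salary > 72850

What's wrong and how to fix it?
Bug: Filtering c.salary in WHERE discards the NULL rows produced by LEFT JOIN, turning it into an inner join

Fix: Move the right-table condition into the ON clause so unmatched parents are kept

Corrected query:
SELECT p.name, c.salary FROM departments p LEFT JOIN staff c ON c.dept_id = p.id AND c.salary > 72850

Result:
name      | salary
----------+-------
Finance   | 99992 
Finance   | 118052
Marketing | 74786 
Marketing | 88340 
Marketing | 143291
Marketing | 179596
Legal     | NULL  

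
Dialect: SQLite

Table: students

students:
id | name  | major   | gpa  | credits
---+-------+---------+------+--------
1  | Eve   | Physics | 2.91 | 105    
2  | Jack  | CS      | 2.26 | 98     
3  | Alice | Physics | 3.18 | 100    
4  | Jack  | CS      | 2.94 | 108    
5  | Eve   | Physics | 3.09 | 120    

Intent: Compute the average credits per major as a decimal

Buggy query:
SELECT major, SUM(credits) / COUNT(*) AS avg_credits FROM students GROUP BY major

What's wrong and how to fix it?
Bug: Both operands are integers, so '/' performs integer division and truncates

Fix: Cast one side to REAL so the division keeps the fractional part

Corrected query:
SELECT major, SUM(credits) * 1.0 / COUNT(*) AS avg_credits FROM students GROUP BY major

Result:
major   | avg_credits
--------+------------
CS      | 103        
Physics | 108.333333 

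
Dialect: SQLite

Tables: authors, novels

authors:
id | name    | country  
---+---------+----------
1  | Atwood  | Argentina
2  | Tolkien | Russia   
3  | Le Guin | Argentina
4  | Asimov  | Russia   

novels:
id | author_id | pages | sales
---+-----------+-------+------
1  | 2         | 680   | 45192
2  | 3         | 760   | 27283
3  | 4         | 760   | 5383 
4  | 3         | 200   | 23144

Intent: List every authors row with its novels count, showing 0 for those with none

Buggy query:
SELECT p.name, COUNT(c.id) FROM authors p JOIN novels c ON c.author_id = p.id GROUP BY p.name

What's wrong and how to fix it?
Bug: An inner join excludes parents with zero children

Fix: Switch to LEFT JOIN to retain unmatched parent rows

Corrected query:
SELECT p.name, COUNT(c.id) FROM authors p LEFT JOIN novels c ON c.author_id = p.id GROUP BY p.name

Result:
name    | COUNT(c.id)
--------+------------
Asimov  | 1          
Atwood  | 0          
Le Guin | 2          
Tolkien | 1          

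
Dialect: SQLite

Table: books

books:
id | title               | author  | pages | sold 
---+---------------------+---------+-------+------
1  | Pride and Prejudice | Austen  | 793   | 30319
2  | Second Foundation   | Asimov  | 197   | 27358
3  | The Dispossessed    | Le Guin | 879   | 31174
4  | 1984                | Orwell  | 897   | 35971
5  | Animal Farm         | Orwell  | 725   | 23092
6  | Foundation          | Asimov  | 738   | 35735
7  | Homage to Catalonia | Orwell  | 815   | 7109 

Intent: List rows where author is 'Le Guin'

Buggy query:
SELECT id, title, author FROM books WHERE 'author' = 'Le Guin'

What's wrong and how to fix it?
Bug: Single quotes denote string literals in SQL; the column name is being compared as a constant string

Fix: Remove the quotes around the column name (or use double quotes for an identifier)

Corrected query:
SELECT id, title, author FROM books WHERE author = 'Le Guin'

Result:
id | title            | author 
---+------------------+--------
3  | The Dispossessed | Le Guin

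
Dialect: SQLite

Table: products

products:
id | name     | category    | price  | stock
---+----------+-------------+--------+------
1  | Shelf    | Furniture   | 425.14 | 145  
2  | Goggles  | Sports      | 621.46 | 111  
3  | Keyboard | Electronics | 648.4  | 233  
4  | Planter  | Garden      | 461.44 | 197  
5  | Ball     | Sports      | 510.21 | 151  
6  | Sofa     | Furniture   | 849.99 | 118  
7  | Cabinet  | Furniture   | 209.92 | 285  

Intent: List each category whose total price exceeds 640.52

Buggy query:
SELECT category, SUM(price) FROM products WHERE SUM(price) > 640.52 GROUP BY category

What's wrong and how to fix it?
Bug: Aggregate functions cannot appear in a WHERE clause

Fix: Use HAVING (which filters groups after aggregation) instead of WHERE

Corrected query:
SELECT category, SUM(price) FROM products GROUP BY category HAVING SUM(price) > 640.52

Result:
category    | SUM(price)
------------+-----------
Electronics | 648.4     
Furniture   | 1485.05   
Sports      | 1131.67   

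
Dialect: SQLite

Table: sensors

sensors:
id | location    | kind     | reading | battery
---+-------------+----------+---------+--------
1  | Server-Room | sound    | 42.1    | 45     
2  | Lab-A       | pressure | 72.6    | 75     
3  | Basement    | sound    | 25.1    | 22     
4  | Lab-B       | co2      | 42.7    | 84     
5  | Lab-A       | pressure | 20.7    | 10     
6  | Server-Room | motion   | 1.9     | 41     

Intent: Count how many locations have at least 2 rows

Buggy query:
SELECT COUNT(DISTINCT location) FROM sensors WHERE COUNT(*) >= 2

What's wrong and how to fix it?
Bug: COUNT(*) cannot appear in WHERE; the per-group count doesn't exist yet

Fix: Group first with HAVING COUNT(*) >= 2, then COUNT the resulting groups

Corrected query:
SELECT COUNT(*) FROM (SELECT location FROM sensors GROUP BY location HAVING COUNT(*) >= 2)

Result:
COUNT(*)
--------
2       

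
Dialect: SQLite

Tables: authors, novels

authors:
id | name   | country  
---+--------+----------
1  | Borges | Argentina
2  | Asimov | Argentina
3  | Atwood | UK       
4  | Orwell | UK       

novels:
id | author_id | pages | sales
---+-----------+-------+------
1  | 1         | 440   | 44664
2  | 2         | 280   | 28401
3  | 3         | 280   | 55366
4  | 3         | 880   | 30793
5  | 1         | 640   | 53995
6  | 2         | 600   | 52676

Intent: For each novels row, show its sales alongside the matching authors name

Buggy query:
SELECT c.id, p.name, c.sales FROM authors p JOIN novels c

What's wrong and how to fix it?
Bug: Missing join condition: each novels row is matched to all authors rows instead of just its own

Fix: Specify the join condition linking the foreign key to the parent id

Corrected query:
SELECT c.id, p.name, c.sales FROM authors p JOIN novels c ON c.author_id = p.id

Result:
id | name   | sales
---+--------+------
1  | Borges | 44664
2  | Asimov | 28401
3  | Atwood | 55366
4  | Atwood | 30793
5  | Borges | 53995
6  | Asimov | 52676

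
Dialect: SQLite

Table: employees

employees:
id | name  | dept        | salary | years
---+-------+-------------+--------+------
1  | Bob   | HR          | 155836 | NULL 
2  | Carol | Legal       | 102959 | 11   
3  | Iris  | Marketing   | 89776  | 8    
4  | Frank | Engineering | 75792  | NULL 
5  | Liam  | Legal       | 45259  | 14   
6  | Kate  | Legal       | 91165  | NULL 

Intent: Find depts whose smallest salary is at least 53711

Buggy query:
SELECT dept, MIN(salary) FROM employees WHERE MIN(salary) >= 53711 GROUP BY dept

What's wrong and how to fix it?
Bug: Aggregates like MIN are computed per group after WHERE runs

Fix: Use HAVING for the per-group MIN condition

Corrected query:
SELECT dept, MIN(salary) FROM employees GROUP BY dept HAVING MIN(salary) >= 53711

Result:
dept        | MIN(salary)
------------+------------
Engineering | 75792      
HR          | 155836     
Marketing   | 89776      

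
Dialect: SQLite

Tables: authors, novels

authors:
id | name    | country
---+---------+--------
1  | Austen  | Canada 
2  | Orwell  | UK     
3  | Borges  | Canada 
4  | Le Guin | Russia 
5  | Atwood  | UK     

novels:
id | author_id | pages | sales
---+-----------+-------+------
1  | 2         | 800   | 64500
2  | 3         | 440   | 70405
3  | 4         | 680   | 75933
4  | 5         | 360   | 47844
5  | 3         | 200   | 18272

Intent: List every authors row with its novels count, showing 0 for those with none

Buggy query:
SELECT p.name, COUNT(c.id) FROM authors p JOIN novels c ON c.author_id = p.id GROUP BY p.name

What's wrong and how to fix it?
Bug: INNER JOIN drops authors rows that have no matching novels rows

Fix: Use LEFT JOIN so parents without children still appear (COUNT(c.id) gives 0)

Corrected query:
SELECT p.name, COUNT(c.id) FROM authors p LEFT JOIN novels c ON c.author_id = p.id GROUP BY p.name

Result:
name    | COUNT(c.id)
--------+------------
Atwood  | 1          
Austen  | 0          
Borges  | 2          
Le Guin | 1          
Orwell  | 1          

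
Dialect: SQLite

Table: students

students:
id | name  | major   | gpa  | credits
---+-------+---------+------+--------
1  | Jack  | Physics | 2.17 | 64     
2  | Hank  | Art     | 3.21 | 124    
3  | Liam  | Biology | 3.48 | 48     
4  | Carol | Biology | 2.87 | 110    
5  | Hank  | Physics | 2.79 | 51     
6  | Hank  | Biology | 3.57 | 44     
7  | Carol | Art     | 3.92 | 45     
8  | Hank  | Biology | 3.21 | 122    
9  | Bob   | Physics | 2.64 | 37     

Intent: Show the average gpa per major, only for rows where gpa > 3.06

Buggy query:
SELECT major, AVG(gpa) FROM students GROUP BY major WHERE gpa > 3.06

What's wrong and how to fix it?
Bug: Row-level WHERE must come before GROUP BY in the clause order

Fix: Move the WHERE clause before GROUP BY

Corrected query:
SELECT major, AVG(gpa) FROM students WHERE gpa > 3.06 GROUP BY major

Result:
major   | AVG(gpa)
--------+---------
Art     | 3.565   
Biology | 3.42    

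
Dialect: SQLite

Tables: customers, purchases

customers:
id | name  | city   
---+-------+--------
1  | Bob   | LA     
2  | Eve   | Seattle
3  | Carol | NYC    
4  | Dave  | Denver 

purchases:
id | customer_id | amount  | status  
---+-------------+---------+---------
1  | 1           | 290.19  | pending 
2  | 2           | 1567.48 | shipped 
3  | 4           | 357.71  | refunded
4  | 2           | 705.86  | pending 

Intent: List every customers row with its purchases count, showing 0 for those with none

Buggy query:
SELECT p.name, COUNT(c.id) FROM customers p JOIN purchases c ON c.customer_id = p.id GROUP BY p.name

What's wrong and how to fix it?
Bug: INNER JOIN drops customers rows that have no matching purchases rows

Fix: Use LEFT JOIN so parents without children still appear (COUNT(c.id) gives 0)

Corrected query:
SELECT p.name, COUNT(c.id) FROM customers p LEFT JOIN purchases c ON c.customer_id = p.id GROUP BY p.name

Result:
name  | COUNT(c.id)
------+------------
Bob   | 1          
Carol | 0          
Dave  | 1          
Eve   | 2          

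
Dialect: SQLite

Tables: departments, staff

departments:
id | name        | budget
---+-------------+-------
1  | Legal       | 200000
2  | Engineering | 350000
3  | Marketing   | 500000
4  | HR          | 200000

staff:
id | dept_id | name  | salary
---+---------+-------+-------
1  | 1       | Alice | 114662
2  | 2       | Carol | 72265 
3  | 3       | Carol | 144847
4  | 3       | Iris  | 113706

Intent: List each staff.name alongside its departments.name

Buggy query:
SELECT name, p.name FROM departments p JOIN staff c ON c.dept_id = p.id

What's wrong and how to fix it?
Bug: 'name' exists in both joined tables, so the database can't tell which one is meant

Fix: Qualify the column with its table alias (c.name)

Corrected query:
SELECT c.name, p.name FROM departments p JOIN staff c ON c.dept_id = p.id

Result:
name  | name       
------+------------
Alice | Legal      
Carol | Engineering
Carol | Marketing  
Iris  | Marketing  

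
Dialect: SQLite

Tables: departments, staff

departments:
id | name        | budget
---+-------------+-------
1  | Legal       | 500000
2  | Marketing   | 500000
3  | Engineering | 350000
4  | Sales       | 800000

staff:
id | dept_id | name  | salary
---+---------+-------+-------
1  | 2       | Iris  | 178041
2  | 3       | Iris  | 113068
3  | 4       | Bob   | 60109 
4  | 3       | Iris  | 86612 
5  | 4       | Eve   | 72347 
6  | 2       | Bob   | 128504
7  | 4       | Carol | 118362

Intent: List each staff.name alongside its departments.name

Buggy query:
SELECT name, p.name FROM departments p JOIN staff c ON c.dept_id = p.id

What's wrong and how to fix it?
Bug: 'name' exists in both joined tables, so the database can't tell which one is meant

Fix: Prefix ambiguous columns with the table alias

Corrected query:
SELECT c.name, p.name FROM departments p JOIN staff c ON c.dept_id = p.id

Result:
name  | name       
------+------------
Iris  | Marketing  
Iris  | Engineering
Bob   | Sales      
Iris  | Engineering
Eve   | Sales      
Bob   | Marketing  
Carol | Sales      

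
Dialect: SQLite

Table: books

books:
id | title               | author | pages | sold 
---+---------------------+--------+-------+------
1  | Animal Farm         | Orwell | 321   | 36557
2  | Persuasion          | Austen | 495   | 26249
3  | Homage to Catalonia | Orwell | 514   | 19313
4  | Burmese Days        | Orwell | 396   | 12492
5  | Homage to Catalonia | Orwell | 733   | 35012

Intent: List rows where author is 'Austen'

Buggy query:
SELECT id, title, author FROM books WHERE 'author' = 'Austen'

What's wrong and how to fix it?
Bug: Single quotes denote string literals in SQL; the column name is being compared as a constant string

Fix: Remove the quotes around the column name (or use double quotes for an identifier)

Corrected query:
SELECT id, title, author FROM books WHERE author = 'Austen'

Result:
id | title      | author
---+------------+-------
2  | Persuasion | Austen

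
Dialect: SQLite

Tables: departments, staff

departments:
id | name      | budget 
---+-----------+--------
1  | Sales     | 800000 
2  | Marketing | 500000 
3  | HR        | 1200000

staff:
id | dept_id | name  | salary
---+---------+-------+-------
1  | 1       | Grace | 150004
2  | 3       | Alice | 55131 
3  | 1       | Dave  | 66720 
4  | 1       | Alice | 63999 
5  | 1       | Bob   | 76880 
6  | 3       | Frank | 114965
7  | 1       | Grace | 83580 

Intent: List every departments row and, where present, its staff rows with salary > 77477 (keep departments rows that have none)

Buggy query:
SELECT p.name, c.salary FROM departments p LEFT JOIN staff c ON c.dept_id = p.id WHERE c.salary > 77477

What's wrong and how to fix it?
Bug: Filtering c.salary in WHERE discards the NULL rows produced by LEFT JOIN, turning it into an inner join

Fix: Put 'c.salary > 77477' in the JOIN's ON clause instead of WHERE

Corrected query:
SELECT p.name, c.salary FROM departments p LEFT JOIN staff c ON c.dept_id = p.id AND c.salary > 77477

Result:
name      | salary
----------+-------
Sales     | 83580 
Sales     | 150004
Marketing | NULL  
HR        | 114965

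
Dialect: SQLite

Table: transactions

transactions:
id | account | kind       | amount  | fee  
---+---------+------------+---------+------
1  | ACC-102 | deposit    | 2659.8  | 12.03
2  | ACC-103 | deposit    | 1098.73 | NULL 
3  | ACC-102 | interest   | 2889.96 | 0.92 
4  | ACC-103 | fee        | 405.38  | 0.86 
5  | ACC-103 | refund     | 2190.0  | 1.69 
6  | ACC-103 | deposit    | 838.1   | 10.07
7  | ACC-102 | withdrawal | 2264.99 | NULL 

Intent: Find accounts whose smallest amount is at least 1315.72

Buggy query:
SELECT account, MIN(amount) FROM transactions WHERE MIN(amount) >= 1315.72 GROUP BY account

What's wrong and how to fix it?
Bug: MIN() in WHERE is a misuse of aggregate

Fix: Replace WHERE with HAVING after the GROUP BY

Corrected query:
SELECT account, MIN(amount) FROM transactions GROUP BY account HAVING MIN(amount) >= 1315.72

Result:
account | MIN(amount)
--------+------------
ACC-102 | 2264.99    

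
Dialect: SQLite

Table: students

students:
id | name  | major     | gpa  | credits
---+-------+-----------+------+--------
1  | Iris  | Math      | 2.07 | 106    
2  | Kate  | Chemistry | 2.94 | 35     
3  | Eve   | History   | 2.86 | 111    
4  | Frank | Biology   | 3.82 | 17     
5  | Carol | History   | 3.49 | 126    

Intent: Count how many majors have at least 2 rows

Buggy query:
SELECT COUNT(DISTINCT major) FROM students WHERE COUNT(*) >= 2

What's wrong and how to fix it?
Bug: WHERE filters individual rows, not groups, so a group-level COUNT is invalid there

Fix: Group first with HAVING COUNT(*) >= 2, then COUNT the resulting groups

Corrected query:
SELECT COUNT(*) FROM (SELECT major FROM students GROUP BY major HAVING COUNT(*) >= 2)

Result:
COUNT(*)
--------
1       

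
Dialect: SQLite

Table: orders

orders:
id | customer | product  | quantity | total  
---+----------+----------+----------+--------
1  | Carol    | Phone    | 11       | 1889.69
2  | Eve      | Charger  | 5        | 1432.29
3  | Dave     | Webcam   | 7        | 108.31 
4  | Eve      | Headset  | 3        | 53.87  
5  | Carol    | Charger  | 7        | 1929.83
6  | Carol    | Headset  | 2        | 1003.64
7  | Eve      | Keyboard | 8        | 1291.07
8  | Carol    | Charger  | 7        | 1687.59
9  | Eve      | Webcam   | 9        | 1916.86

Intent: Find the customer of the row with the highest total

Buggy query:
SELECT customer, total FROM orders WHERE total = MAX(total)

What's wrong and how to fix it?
Bug: MAX(total) is an aggregate and cannot be used directly in WHERE

Fix: Use a subquery: WHERE total = (SELECT MAX(total) FROM orders)

Corrected query:
SELECT customer, total FROM orders WHERE total = (SELECT MAX(total) FROM orders)

Result:
customer | total  
---------+--------
Carol    | 1929.83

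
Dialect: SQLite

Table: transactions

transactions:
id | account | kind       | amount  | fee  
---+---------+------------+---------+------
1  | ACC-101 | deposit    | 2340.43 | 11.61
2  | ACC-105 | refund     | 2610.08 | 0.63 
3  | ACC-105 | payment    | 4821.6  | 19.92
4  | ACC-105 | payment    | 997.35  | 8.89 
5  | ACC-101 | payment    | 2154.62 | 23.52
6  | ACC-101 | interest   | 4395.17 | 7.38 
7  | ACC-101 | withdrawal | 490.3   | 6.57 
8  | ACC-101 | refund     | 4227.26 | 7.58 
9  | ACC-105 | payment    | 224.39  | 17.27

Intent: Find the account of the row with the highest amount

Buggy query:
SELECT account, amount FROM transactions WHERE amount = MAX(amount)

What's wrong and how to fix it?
Bug: MAX(amount) is an aggregate and cannot be used directly in WHERE

Fix: Use a subquery: WHERE amount = (SELECT MAX(amount) FROM transactions)

Corrected query:
SELECT account, amount FROM transactions WHERE amount = (SELECT MAX(amount) FROM transactions)

Result:
account | amount
--------+-------
ACC-105 | 4821.6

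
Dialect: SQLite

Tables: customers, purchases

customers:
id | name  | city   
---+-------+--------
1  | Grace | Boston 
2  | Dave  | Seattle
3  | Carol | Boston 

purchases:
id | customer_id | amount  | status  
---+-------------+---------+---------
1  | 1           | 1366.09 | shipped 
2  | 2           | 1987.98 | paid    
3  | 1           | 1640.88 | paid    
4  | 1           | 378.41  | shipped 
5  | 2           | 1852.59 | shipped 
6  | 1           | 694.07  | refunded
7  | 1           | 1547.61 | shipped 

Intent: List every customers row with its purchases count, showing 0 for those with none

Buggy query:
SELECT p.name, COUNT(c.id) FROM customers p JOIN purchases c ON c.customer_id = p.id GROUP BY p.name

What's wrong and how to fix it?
Bug: An inner join excludes parents with zero children

Fix: Switch to LEFT JOIN to retain unmatched parent rows

Corrected query:
SELECT p.name, COUNT(c.id) FROM customers p LEFT JOIN purchases c ON c.customer_id = p.id GROUP BY p.name

Result:
name  | COUNT(c.id)
------+------------
Carol | 0          
Dave  | 2          
Grace | 5          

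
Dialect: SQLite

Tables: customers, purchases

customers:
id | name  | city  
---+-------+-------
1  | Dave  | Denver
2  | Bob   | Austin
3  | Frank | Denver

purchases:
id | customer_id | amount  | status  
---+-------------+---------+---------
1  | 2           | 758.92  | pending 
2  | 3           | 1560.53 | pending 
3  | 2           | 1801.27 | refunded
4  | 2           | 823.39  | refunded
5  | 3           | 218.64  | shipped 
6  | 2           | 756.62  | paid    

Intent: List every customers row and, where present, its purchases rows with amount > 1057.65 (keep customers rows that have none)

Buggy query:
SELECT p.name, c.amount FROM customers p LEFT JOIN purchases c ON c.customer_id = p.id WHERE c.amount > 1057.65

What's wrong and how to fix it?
Bug: Filtering c.amount in WHERE discards the NULL rows produced by LEFT JOIN, turning it into an inner join

Fix: Put 'c.amount > 1057.65' in the JOIN's ON clause instead of WHERE

Corrected query:
SELECT p.name, c.amount FROM customers p LEFT JOIN purchases c ON c.customer_id = p.id AND c.amount > 1057.65

Result:
name  | amount 
------+--------
Dave  | NULL   
Bob   | 1801.27
Frank | 1560.53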